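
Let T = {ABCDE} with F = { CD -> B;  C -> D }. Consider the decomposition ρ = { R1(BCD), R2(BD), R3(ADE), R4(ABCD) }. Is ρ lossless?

Chase test. Columns are ABCDE; row i has aⱼ where attribute j ∈ Ri, else bᵢⱼ.
Initial tableau (one row per fragment):
  row 1: b11 a2 a3 a4 b15
  row 2: b21 a2 b23 a4 b25
  row 3: a1 b32 b33 a4 a5
  row 4: a1 a2 a3 a4 b45
No row becomes fully distinguished — the join is lossy.

No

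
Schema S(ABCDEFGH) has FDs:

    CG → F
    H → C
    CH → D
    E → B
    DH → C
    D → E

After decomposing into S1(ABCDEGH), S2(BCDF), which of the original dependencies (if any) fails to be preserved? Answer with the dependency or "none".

Check CG → F: no single fragment contains all of {CFG}, and the restricted closure of {CG} across the fragments never reaches {F}.
H → C is preserved.
CH → D is preserved.
E → B is preserved.
DH → C is preserved.
D → E is preserved.

CG → F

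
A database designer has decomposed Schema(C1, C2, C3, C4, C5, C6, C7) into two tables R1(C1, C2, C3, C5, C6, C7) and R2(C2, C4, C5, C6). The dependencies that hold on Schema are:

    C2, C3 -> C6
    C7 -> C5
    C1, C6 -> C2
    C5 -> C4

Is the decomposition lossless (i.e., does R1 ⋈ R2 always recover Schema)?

Yes

Common attributes: R1 ∩ R2 = {C2, C5, C6}.
Closure of {C2, C5, C6}: C5 → C4 applies, adding C4. So (C2, C5, C6)⁺ = {C2, C4, C5, C6}.
This closure contains every attribute of R2, so R1 ∩ R2 → R2. The join is lossless.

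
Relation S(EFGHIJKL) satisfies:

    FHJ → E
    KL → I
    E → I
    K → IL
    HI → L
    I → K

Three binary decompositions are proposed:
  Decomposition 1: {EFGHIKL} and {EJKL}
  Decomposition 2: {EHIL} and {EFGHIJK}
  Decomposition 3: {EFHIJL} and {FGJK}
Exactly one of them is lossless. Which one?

Decomposition 1: common = {EKL}, closure = {EIKL} → lossy.
Decomposition 2: common = {EHI}, closure = {EHIKL} → lossless.
Decomposition 3: common = {FJ}, closure = {FJ} → lossy.

Decomposition 2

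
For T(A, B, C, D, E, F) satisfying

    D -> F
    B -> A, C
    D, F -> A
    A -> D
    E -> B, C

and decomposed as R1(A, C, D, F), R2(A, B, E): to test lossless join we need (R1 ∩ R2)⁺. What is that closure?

A, D, F

R1 ∩ R2 = {A}.
A → D applies, adding D
D → F applies, adding F
Closure: {A, D, F}.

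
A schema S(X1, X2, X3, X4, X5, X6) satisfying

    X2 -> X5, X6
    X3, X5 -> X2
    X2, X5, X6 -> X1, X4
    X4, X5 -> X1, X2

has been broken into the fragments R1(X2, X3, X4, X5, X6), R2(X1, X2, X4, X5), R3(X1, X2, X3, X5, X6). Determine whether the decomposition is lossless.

Yes

Chase test. Columns are X1, X2, X3, X4, X5, X6; row i has aⱼ where attribute j ∈ Ri, else bᵢⱼ.
Initial tableau (one row per fragment):
  row 1: b11 a2 a3 a4 a5 a6
  row 2: a1 a2 b23 a4 a5 b26
  row 3: a1 a2 a3 b34 a5 a6
Rows 1 and 2 agree on X2; apply X2→X5, X6 and equate their X5, X6 entries.
Rows 1 and 2 agree on X2, X5, X6; apply X2, X5, X6→X1, X4 and equate their X1, X4 entries.
Rows 1 and 3 agree on X2, X5, X6; apply X2, X5, X6→X1, X4 and equate their X1, X4 entries.
Row 1 is now all distinguished symbols — the join is lossless.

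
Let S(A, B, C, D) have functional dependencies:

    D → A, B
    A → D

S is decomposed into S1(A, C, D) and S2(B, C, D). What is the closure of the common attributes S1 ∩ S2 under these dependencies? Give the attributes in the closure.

S1 ∩ S2 = {C, D}.
D → A, B applies, adding A, B
Closure: {A, B, C, D}.

A, B, C, D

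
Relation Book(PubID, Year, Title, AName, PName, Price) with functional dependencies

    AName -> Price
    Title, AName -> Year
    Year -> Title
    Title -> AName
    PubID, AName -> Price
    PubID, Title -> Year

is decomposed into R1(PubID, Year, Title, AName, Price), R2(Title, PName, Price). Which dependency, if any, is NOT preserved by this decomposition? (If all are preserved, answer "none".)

none

AName → Price lies within R1.
Title, AName → Year lies within R1.
Year → Title lies within R1.
Title → AName lies within R1.
PubID, AName → Price lies within R1.
PubID, Title → Year lies within R1.
Every dependency is enforceable on the fragments, so the decomposition is dependency-preserving.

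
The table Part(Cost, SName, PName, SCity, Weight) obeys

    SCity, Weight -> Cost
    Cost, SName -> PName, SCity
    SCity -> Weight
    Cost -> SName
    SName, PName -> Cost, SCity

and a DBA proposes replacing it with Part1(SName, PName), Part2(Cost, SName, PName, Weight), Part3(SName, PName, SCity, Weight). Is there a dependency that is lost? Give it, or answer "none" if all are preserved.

SCity, Weight → Cost: restricted closure across fragments reaches Cost.
Cost, SName → PName, SCity: restricted closure across fragments reaches PName, SCity.
SCity → Weight lies within Part3.
Cost → SName lies within Part2.
SName, PName → Cost, SCity: restricted closure across fragments reaches Cost, SCity.
Every dependency is enforceable on the fragments, so the decomposition is dependency-preserving.

none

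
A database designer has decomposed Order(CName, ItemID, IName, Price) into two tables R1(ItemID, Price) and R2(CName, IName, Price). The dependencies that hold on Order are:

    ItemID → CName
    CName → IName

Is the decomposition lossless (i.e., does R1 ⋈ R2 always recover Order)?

Common attributes: R1 ∩ R2 = {Price}.
No dependency enlarges {Price}, so (Price)⁺ = {Price}.
The closure contains neither all of R1 = {ItemID, Price} nor all of R2 = {CName, IName, Price}, so the common attributes are not a superkey of either fragment. The join is lossy.

No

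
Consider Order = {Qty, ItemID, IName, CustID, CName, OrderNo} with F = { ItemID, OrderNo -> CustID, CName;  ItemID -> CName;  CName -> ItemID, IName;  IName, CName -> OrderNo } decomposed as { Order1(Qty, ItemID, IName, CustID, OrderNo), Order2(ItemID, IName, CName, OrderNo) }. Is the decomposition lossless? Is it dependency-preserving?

lossless and dependency-preserving

Lossless test: (ItemID, IName, OrderNo)⁺ = {ItemID, IName, CustID, CName, OrderNo}, which contains all of one fragment — lossless.
Dependency preservation: ItemID, OrderNo → CustID, CName is not contained in any single fragment, but the restricted closure of its left-hand side across the fragments still reaches the right-hand side; the remaining FDs each lie inside some fragment. All dependencies are preserved.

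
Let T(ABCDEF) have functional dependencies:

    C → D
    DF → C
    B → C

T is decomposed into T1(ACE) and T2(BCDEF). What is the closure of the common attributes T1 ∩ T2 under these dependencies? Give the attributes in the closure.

T1 ∩ T2 = {CE}.
C → D applies, adding D
Closure: {CDE}.

CDE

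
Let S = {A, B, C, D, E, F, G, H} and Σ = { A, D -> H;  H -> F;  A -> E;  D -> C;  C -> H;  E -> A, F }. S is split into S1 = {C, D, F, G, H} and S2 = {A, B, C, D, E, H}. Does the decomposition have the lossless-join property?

Common attributes: S1 ∩ S2 = {C, D, H}.
Closure of {C, D, H}: H → F applies, adding F. So (C, D, H)⁺ = {C, D, F, H}.
The closure contains neither all of S1 = {C, D, F, G, H} nor all of S2 = {A, B, C, D, E, H}, so the common attributes are not a superkey of either fragment. The join is lossy.

No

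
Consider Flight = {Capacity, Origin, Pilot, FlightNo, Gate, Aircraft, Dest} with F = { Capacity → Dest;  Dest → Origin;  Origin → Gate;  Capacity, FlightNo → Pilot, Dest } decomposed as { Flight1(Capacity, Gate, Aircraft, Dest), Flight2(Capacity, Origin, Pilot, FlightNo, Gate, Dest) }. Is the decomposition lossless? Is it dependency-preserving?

lossy but dependency-preserving

Lossless test: (Capacity, Gate, Dest)⁺ = {Capacity, Origin, Gate, Dest}, which is a superkey of neither fragment — lossy.
Dependency preservation: every FD's attributes lie within a single fragment, so each can be enforced locally — preserved.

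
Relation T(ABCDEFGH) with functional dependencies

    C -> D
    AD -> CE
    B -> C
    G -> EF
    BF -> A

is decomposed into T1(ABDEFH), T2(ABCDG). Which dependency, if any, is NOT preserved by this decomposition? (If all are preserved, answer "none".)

G -> EF

Check G → EF: no single fragment contains all of {EFG}, and the restricted closure of {G} across the fragments never reaches {EF}.
C → D is preserved.
AD → CE is preserved.
B → C is preserved.
BF → A is preserved.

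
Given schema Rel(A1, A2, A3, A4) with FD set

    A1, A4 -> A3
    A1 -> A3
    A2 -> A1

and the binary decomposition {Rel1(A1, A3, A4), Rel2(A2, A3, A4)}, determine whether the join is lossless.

Common attributes: Rel1 ∩ Rel2 = {A3, A4}.
No dependency enlarges {A3, A4}, so (A3, A4)⁺ = {A3, A4}.
The closure contains neither all of Rel1 = {A1, A3, A4} nor all of Rel2 = {A2, A3, A4}, so the common attributes are not a superkey of either fragment. The join is lossy.

No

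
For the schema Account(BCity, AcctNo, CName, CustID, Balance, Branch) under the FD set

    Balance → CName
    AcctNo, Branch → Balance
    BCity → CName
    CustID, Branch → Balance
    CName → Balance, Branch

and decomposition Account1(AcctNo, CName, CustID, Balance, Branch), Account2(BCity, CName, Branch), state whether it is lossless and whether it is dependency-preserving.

lossy but dependency-preserving

Lossless test: (CName, Branch)⁺ = {CName, Balance, Branch}, which is a superkey of neither fragment — lossy.
Dependency preservation: every FD's attributes lie within a single fragment, so each can be enforced locally — preserved.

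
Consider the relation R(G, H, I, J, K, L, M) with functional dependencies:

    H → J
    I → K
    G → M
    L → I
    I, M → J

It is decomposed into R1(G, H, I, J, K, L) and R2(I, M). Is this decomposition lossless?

No

Common attributes: R1 ∩ R2 = {I}.
Closure of {I}: I → K applies, adding K. So (I)⁺ = {I, K}.
The closure contains neither all of R1 = {G, H, I, J, K, L} nor all of R2 = {I, M}, so the common attributes are not a superkey of either fragment. The join is lossy.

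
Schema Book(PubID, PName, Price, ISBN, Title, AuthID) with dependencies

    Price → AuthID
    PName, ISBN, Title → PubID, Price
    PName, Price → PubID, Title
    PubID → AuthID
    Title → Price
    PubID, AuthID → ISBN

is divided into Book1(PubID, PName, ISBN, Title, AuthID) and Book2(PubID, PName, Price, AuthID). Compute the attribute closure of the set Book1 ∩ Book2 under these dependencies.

PubID, PName, ISBN, AuthID

Book1 ∩ Book2 = {PubID, PName, AuthID}.
PubID, AuthID → ISBN applies, adding ISBN
Closure: {PubID, PName, ISBN, AuthID}.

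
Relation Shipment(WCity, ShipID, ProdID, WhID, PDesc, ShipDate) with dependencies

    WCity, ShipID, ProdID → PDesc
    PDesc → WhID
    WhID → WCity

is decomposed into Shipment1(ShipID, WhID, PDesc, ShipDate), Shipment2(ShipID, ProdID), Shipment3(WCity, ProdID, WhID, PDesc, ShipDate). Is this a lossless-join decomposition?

No

Chase test. Columns are WCity, ShipID, ProdID, WhID, PDesc, ShipDate; row i has aⱼ where attribute j ∈ Shipmenti, else bᵢⱼ.
Initial tableau (one row per fragment):
  row 1: b11 a2 b13 a4 a5 a6
  row 2: b21 a2 a3 b24 b25 b26
  row 3: a1 b32 a3 a4 a5 a6
Rows 1 and 3 agree on WhID; apply WhID→WCity and equate their WCity entries.
No row becomes fully distinguished — the join is lossy.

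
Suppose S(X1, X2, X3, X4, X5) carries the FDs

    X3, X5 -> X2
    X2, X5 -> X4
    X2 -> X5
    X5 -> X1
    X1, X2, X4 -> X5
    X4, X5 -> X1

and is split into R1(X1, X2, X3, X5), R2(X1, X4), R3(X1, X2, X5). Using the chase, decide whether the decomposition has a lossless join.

No

Chase test. Columns are X1, X2, X3, X4, X5; row i has aⱼ where attribute j ∈ Ri, else bᵢⱼ.
Initial tableau (one row per fragment):
  row 1: a1 a2 a3 b14 a5
  row 2: a1 b22 b23 a4 b25
  row 3: a1 a2 b33 b34 a5
Rows 1 and 3 agree on X2, X5; apply X2, X5→X4 and equate their X4 entries.
No row becomes fully distinguished — the join is lossy.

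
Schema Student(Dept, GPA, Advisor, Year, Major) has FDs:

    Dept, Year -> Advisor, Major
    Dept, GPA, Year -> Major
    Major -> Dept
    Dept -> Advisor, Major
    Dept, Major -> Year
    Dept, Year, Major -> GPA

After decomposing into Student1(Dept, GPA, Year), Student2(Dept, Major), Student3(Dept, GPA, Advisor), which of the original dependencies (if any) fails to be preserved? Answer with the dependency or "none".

Dept, Year → Advisor, Major: restricted closure across fragments reaches Advisor, Major.
Dept, GPA, Year → Major: restricted closure across fragments reaches Major.
Major → Dept lies within Student2.
Dept → Advisor, Major: restricted closure across fragments reaches Advisor, Major.
Dept, Major → Year: restricted closure across fragments reaches Year.
Dept, Year, Major → GPA: restricted closure across fragments reaches GPA.
Every dependency is enforceable on the fragments, so the decomposition is dependency-preserving.

none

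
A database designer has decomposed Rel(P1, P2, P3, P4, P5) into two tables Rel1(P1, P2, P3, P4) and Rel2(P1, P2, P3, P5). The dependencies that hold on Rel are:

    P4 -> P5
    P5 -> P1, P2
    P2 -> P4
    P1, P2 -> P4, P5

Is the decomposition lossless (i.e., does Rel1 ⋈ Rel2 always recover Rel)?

Yes

Common attributes: Rel1 ∩ Rel2 = {P1, P2, P3}.
Closure of {P1, P2, P3}: P2 → P4 applies, adding P4; P1, P2 → P4, P5 applies, adding P5. So (P1, P2, P3)⁺ = {P1, P2, P3, P4, P5}.
This closure contains every attribute of Rel1, so Rel1 ∩ Rel2 → Rel1. The join is lossless.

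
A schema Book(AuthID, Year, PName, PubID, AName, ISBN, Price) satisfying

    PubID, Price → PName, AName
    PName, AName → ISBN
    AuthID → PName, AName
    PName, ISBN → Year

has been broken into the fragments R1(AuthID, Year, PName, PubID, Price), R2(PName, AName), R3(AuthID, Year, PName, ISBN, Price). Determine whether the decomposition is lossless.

Chase test. Columns are AuthID, Year, PName, PubID, AName, ISBN, Price; row i has aⱼ where attribute j ∈ Ri, else bᵢⱼ.
Initial tableau (one row per fragment):
  row 1: a1 a2 a3 a4 b15 b16 a7
  row 2: b21 b22 a3 b24 a5 b26 b27
  row 3: a1 a2 a3 b34 b35 a6 a7
Rows 1 and 3 agree on AuthID; apply AuthID→PName, AName and equate their PName, AName entries.
Rows 1 and 3 agree on PName, AName; apply PName, AName→ISBN and equate their ISBN entries.
No row becomes fully distinguished — the join is lossy.

No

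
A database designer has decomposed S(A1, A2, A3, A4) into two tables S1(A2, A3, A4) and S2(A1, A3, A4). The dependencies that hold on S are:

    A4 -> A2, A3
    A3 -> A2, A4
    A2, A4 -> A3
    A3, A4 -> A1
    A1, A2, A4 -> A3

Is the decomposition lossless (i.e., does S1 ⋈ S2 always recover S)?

Common attributes: S1 ∩ S2 = {A3, A4}.
Closure of {A3, A4}: A4 → A2, A3 applies, adding A2; A3, A4 → A1 applies, adding A1. So (A3, A4)⁺ = {A1, A2, A3, A4}.
This closure contains every attribute of S1, so S1 ∩ S2 → S1. The join is lossless.

Yes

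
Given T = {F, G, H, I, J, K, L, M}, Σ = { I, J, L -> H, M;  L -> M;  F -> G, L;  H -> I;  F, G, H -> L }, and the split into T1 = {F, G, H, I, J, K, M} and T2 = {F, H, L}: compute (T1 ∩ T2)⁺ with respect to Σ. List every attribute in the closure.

F, G, H, I, L, M

T1 ∩ T2 = {F, H}.
F → G, L applies, adding G, L
H → I applies, adding I
L → M applies, adding M
Closure: {F, G, H, I, L, M}.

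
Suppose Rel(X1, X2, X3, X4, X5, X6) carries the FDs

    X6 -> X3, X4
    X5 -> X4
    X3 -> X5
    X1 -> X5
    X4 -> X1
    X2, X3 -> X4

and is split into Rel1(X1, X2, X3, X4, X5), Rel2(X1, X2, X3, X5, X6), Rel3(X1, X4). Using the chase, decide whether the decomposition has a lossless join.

Chase test. Columns are X1, X2, X3, X4, X5, X6; row i has aⱼ where attribute j ∈ Reli, else bᵢⱼ.
Initial tableau (one row per fragment):
  row 1: a1 a2 a3 a4 a5 b16
  row 2: a1 a2 a3 b24 a5 a6
  row 3: a1 b32 b33 a4 b35 b36
Rows 1 and 2 agree on X5; apply X5→X4 and equate their X4 entries.
Rows 1 and 3 agree on X1; apply X1→X5 and equate their X5 entries.
Row 2 is now all distinguished symbols — the join is lossless.

Yes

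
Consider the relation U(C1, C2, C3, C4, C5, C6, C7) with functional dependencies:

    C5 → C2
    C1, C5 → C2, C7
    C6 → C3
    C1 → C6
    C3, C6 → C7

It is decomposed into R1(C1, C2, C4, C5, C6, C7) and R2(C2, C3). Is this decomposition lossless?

Common attributes: R1 ∩ R2 = {C2}.
No dependency enlarges {C2}, so (C2)⁺ = {C2}.
The closure contains neither all of R1 = {C1, C2, C4, C5, C6, C7} nor all of R2 = {C2, C3}, so the common attributes are not a superkey of either fragment. The join is lossy.

No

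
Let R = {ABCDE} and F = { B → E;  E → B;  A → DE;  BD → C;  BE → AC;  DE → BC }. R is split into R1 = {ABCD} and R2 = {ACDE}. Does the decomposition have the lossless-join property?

Yes

Common attributes: R1 ∩ R2 = {ACD}.
Closure of {ACD}: A → DE applies, adding E; DE → BC applies, adding B. So (ACD)⁺ = {ABCDE}.
This closure contains every attribute of R1, so R1 ∩ R2 → R1. The join is lossless.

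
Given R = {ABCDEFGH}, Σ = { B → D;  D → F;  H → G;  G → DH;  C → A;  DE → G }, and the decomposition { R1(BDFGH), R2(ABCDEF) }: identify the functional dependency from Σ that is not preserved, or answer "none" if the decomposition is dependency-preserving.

DE → G

Check DE → G: no single fragment contains all of {DEG}, and the restricted closure of {DE} across the fragments never reaches {G}.
B → D is preserved.
D → F is preserved.
H → G is preserved.
G → DH is preserved.
C → A is preserved.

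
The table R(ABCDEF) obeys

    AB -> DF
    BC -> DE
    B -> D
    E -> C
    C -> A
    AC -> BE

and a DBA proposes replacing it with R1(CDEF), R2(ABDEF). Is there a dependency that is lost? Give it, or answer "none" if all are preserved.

none

AB → DF lies within R2.
BC → DE: restricted closure across fragments reaches DE.
B → D lies within R2.
E → C lies within R1.
C → A: restricted closure across fragments reaches A.
AC → BE: restricted closure across fragments reaches BE.
Every dependency is enforceable on the fragments, so the decomposition is dependency-preserving.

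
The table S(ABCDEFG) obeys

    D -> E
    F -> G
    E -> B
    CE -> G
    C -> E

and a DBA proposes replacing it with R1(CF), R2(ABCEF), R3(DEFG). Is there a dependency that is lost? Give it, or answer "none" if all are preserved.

Check CE → G: no single fragment contains all of {CEG}, and the restricted closure of {CE} across the fragments never reaches {G}.
D → E is preserved.
F → G is preserved.
E → B is preserved.
C → E is preserved.

CE -> G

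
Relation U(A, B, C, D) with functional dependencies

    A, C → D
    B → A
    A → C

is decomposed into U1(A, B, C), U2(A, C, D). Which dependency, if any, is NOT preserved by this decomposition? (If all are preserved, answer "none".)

A, C → D lies within U2.
B → A lies within U1.
A → C lies within U1.
Every dependency is enforceable on the fragments, so the decomposition is dependency-preserving.

none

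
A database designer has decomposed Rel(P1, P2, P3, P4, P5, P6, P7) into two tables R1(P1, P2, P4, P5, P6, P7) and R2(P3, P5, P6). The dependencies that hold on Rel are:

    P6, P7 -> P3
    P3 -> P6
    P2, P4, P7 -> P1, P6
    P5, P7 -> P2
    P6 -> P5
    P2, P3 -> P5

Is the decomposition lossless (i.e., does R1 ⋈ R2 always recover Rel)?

No

Common attributes: R1 ∩ R2 = {P5, P6}.
No dependency enlarges {P5, P6}, so (P5, P6)⁺ = {P5, P6}.
The closure contains neither all of R1 = {P1, P2, P4, P5, P6, P7} nor all of R2 = {P3, P5, P6}, so the common attributes are not a superkey of either fragment. The join is lossy.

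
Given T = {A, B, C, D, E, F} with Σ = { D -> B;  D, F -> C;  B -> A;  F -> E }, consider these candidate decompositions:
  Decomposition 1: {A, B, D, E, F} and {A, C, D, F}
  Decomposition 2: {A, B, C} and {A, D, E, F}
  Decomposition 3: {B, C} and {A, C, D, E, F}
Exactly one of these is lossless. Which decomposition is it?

Decomposition 1: common = {A, D, F}, closure = {A, B, C, D, E, F} → lossless.
Decomposition 2: common = {A}, closure = {A} → lossy.
Decomposition 3: common = {C}, closure = {C} → lossy.

Decomposition 1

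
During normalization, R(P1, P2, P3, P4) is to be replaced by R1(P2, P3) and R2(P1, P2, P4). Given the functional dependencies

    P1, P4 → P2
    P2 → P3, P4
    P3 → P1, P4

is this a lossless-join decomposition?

Common attributes: R1 ∩ R2 = {P2}.
Closure of {P2}: P2 → P3, P4 applies, adding P3, P4; P3 → P1, P4 applies, adding P1. So (P2)⁺ = {P1, P2, P3, P4}.
This closure contains every attribute of R1, so R1 ∩ R2 → R1. The join is lossless.

Yes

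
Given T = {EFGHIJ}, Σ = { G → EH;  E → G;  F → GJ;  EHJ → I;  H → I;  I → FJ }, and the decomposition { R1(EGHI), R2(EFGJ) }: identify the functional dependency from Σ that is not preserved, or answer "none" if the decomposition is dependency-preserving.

G → EH lies within R1.
E → G lies within R1.
F → GJ lies within R2.
EHJ → I: restricted closure across fragments reaches I.
H → I lies within R1.
I → FJ: restricted closure across fragments reaches FJ.
Every dependency is enforceable on the fragments, so the decomposition is dependency-preserving.

none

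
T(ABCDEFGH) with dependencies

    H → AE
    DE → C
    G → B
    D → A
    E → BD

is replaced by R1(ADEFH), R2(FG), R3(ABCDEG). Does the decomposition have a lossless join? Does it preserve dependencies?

lossy but dependency-preserving

Lossless test (chase): Rows 1 and 3 agree on DE; apply DE→C and equate their C entries. Rows 2 and 3 agree on G; apply G→B and equate their B entries. Rows 1 and 3 agree on E; apply E→BD and equate their BD entries. No row becomes fully distinguished — the join is lossy.
Dependency preservation: every FD's attributes lie within a single fragment, so each can be enforced locally — preserved.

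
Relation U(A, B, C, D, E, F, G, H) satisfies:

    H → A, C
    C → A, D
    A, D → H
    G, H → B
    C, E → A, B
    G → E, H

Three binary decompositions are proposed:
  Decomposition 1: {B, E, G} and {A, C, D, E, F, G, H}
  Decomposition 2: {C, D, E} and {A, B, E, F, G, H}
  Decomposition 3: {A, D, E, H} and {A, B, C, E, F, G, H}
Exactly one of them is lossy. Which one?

Decomposition 2

Decomposition 1: common = {E, G}, closure = {A, B, C, D, E, G, H} → lossless.
Decomposition 2: common = {E}, closure = {E} → lossy.
Decomposition 3: common = {A, E, H}, closure = {A, B, C, D, E, H} → lossless.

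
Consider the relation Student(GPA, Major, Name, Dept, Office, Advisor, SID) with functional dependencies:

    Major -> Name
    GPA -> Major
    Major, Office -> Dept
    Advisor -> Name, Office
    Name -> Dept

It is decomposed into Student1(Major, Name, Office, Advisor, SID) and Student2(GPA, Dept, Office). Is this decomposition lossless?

No

Common attributes: Student1 ∩ Student2 = {Office}.
No dependency enlarges {Office}, so (Office)⁺ = {Office}.
The closure contains neither all of Student1 = {Major, Name, Office, Advisor, SID} nor all of Student2 = {GPA, Dept, Office}, so the common attributes are not a superkey of either fragment. The join is lossy.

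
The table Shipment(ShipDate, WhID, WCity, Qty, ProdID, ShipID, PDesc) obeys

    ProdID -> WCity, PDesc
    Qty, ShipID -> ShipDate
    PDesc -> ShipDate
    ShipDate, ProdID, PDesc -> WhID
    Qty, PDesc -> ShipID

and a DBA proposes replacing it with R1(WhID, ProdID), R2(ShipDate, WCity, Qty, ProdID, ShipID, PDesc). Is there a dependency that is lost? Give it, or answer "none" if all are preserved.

none

ProdID → WCity, PDesc lies within R2.
Qty, ShipID → ShipDate lies within R2.
PDesc → ShipDate lies within R2.
ShipDate, ProdID, PDesc → WhID: restricted closure across fragments reaches WhID.
Qty, PDesc → ShipID lies within R2.
Every dependency is enforceable on the fragments, so the decomposition is dependency-preserving.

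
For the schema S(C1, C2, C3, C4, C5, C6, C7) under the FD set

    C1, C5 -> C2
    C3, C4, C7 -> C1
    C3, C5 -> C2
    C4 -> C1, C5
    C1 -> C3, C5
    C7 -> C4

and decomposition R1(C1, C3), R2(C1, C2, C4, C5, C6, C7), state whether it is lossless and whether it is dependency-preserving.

lossless but not dependency-preserving

Lossless test: (C1)⁺ = {C1, C2, C3, C5}, which contains all of one fragment — lossless.
Dependency preservation: the restricted closure of {C3, C5} across the fragments never reaches {C2}, so C3, C5 → C2 cannot be enforced without a join — not preserved.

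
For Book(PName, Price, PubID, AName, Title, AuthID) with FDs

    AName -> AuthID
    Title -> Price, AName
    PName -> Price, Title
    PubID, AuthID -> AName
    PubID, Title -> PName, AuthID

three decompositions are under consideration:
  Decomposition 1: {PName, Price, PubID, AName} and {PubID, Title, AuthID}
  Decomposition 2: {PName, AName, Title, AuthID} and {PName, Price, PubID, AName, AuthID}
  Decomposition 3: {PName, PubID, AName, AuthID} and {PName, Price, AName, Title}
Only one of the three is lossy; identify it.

Decomposition 1: common = {PubID}, closure = {PubID} → lossy.
Decomposition 2: common = {PName, AName, AuthID}, closure = {PName, Price, AName, Title, AuthID} → lossless.
Decomposition 3: common = {PName, AName}, closure = {PName, Price, AName, Title, AuthID} → lossless.

Decomposition 1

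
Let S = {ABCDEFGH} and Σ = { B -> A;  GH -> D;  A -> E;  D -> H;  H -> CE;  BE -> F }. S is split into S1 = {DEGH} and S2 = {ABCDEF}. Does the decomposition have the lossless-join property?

Common attributes: S1 ∩ S2 = {DE}.
Closure of {DE}: D → H applies, adding H; H → CE applies, adding C. So (DE)⁺ = {CDEH}.
The closure contains neither all of S1 = {DEGH} nor all of S2 = {ABCDEF}, so the common attributes are not a superkey of either fragment. The join is lossy.

No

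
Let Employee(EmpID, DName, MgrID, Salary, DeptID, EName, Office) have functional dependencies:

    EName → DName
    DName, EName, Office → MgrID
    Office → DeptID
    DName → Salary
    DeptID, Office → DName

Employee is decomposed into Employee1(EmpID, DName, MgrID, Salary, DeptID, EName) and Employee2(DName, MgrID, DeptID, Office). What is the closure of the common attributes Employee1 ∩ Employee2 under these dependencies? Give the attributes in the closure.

Employee1 ∩ Employee2 = {DName, MgrID, DeptID}.
DName → Salary applies, adding Salary
Closure: {DName, MgrID, Salary, DeptID}.

DName, MgrID, Salary, DeptID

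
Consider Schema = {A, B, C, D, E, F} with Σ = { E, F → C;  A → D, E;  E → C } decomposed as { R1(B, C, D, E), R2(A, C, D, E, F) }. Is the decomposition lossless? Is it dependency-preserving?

lossy but dependency-preserving

Lossless test: (C, D, E)⁺ = {C, D, E}, which is a superkey of neither fragment — lossy.
Dependency preservation: every FD's attributes lie within a single fragment, so each can be enforced locally — preserved.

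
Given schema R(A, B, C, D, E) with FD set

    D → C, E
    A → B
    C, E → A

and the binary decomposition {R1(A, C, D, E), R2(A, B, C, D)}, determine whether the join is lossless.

Yes

Common attributes: R1 ∩ R2 = {A, C, D}.
Closure of {A, C, D}: D → C, E applies, adding E; A → B applies, adding B. So (A, C, D)⁺ = {A, B, C, D, E}.
This closure contains every attribute of R1, so R1 ∩ R2 → R1. The join is lossless.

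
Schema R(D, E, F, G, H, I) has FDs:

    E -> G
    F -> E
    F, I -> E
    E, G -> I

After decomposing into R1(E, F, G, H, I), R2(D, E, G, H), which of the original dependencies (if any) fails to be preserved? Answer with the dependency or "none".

none

E → G lies within R1.
F → E lies within R1.
F, I → E lies within R1.
E, G → I lies within R1.
Every dependency is enforceable on the fragments, so the decomposition is dependency-preserving.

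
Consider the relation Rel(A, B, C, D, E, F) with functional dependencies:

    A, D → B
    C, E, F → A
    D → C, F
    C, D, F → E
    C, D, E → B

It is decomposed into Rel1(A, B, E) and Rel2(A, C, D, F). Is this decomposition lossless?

No

Common attributes: Rel1 ∩ Rel2 = {A}.
No dependency enlarges {A}, so (A)⁺ = {A}.
The closure contains neither all of Rel1 = {A, B, E} nor all of Rel2 = {A, C, D, F}, so the common attributes are not a superkey of either fragment. The join is lossy.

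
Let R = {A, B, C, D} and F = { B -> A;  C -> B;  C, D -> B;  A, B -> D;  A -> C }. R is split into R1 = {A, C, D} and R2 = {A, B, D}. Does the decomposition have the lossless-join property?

Common attributes: R1 ∩ R2 = {A, D}.
Closure of {A, D}: A → C applies, adding C; C → B applies, adding B. So (A, D)⁺ = {A, B, C, D}.
This closure contains every attribute of R1, so R1 ∩ R2 → R1. The join is lossless.

Yes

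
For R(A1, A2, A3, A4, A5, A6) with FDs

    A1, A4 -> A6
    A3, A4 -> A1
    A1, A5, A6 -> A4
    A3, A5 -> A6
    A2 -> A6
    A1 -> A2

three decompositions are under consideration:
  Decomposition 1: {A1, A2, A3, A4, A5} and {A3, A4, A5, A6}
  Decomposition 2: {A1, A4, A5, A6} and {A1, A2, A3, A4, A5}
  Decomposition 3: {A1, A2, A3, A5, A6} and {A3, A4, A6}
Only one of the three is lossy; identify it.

Decomposition 1: common = {A3, A4, A5}, closure = {A1, A2, A3, A4, A5, A6} → lossless.
Decomposition 2: common = {A1, A4, A5}, closure = {A1, A2, A4, A5, A6} → lossless.
Decomposition 3: common = {A3, A6}, closure = {A3, A6} → lossy.

Decomposition 3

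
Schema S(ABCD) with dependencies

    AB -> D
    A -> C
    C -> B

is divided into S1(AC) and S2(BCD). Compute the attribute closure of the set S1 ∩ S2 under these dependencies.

BC

S1 ∩ S2 = {C}.
C → B applies, adding B
Closure: {BC}.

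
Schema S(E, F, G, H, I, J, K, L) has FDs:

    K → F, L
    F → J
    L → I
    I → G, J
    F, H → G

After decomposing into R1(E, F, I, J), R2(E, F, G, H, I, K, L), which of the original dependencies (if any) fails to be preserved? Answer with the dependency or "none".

none

K → F, L lies within R2.
F → J lies within R1.
L → I lies within R2.
I → G, J: restricted closure across fragments reaches G, J.
F, H → G lies within R2.
Every dependency is enforceable on the fragments, so the decomposition is dependency-preserving.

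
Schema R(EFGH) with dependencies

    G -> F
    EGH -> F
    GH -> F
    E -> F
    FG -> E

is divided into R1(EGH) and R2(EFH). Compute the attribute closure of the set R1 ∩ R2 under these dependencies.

EFH

R1 ∩ R2 = {EH}.
E → F applies, adding F
Closure: {EFH}.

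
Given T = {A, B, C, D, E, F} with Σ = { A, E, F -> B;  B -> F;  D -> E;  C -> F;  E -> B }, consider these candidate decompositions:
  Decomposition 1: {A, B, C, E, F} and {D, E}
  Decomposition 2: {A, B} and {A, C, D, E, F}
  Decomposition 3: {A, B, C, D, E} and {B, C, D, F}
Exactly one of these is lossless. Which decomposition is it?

Decomposition 1: common = {E}, closure = {B, E, F} → lossy.
Decomposition 2: common = {A}, closure = {A} → lossy.
Decomposition 3: common = {B, C, D}, closure = {B, C, D, E, F} → lossless.

Decomposition 3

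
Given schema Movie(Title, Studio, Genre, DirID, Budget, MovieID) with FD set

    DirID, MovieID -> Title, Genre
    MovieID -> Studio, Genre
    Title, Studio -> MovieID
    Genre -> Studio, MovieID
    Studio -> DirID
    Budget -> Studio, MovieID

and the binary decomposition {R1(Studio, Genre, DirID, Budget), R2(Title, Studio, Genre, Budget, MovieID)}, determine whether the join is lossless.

Yes

Common attributes: R1 ∩ R2 = {Studio, Genre, Budget}.
Closure of {Studio, Genre, Budget}: Genre → Studio, MovieID applies, adding MovieID; Studio → DirID applies, adding DirID; DirID, MovieID → Title, Genre applies, adding Title. So (Studio, Genre, Budget)⁺ = {Title, Studio, Genre, DirID, Budget, MovieID}.
This closure contains every attribute of R1, so R1 ∩ R2 → R1. The join is lossless.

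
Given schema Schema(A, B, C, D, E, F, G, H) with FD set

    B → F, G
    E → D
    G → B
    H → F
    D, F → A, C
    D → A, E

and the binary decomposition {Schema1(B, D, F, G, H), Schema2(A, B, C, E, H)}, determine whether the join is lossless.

No

Common attributes: Schema1 ∩ Schema2 = {B, H}.
Closure of {B, H}: B → F, G applies, adding F, G. So (B, H)⁺ = {B, F, G, H}.
The closure contains neither all of Schema1 = {B, D, F, G, H} nor all of Schema2 = {A, B, C, E, H}, so the common attributes are not a superkey of either fragment. The join is lossy.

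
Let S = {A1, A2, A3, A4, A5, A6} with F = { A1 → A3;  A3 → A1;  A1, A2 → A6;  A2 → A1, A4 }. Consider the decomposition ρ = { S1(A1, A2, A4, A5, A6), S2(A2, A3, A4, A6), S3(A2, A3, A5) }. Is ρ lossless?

Yes

Chase test. Columns are A1, A2, A3, A4, A5, A6; row i has aⱼ where attribute j ∈ Si, else bᵢⱼ.
Initial tableau (one row per fragment):
  row 1: a1 a2 b13 a4 a5 a6
  row 2: b21 a2 a3 a4 b25 a6
  row 3: b31 a2 a3 b34 a5 b36
Rows 2 and 3 agree on A3; apply A3→A1 and equate their A1 entries.
Rows 2 and 3 agree on A1, A2; apply A1, A2→A6 and equate their A6 entries.
Rows 1 and 2 agree on A2; apply A2→A1, A4 and equate their A1, A4 entries.
Rows 1 and 3 agree on A2; apply A2→A1, A4 and equate their A1, A4 entries.
Rows 1 and 2 agree on A1; apply A1→A3 and equate their A3 entries.
Row 1 is now all distinguished symbols — the join is lossless.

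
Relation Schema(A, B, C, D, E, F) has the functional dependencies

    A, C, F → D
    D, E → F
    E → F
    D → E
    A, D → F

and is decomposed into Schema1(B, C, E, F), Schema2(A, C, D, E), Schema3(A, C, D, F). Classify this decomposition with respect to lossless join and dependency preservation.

lossy but dependency-preserving

Lossless test (chase): Rows 1 and 2 agree on E; apply E→F and equate their F entries. Rows 2 and 3 agree on D; apply D→E and equate their E entries. No row becomes fully distinguished — the join is lossy.
Dependency preservation: D, E → F is not contained in any single fragment, but the restricted closure of its left-hand side across the fragments still reaches the right-hand side; the remaining FDs each lie inside some fragment. All dependencies are preserved.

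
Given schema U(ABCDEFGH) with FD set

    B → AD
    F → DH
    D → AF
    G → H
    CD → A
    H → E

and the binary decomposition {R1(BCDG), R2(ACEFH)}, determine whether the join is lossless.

No

Common attributes: R1 ∩ R2 = {C}.
No dependency enlarges {C}, so (C)⁺ = {C}.
The closure contains neither all of R1 = {BCDG} nor all of R2 = {ACEFH}, so the common attributes are not a superkey of either fragment. The join is lossy.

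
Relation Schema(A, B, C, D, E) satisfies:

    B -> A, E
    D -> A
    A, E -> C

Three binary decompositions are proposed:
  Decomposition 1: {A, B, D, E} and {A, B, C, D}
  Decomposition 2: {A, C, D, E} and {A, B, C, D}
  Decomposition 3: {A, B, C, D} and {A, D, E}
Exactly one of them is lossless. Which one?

Decomposition 1

Decomposition 1: common = {A, B, D}, closure = {A, B, C, D, E} → lossless.
Decomposition 2: common = {A, C, D}, closure = {A, C, D} → lossy.
Decomposition 3: common = {A, D}, closure = {A, D} → lossy.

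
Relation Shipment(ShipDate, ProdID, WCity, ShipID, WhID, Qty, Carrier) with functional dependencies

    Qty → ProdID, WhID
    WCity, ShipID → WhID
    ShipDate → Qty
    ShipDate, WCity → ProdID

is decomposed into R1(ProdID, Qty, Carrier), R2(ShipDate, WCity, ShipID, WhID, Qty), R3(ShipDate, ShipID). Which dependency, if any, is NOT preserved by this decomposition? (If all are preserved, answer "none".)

Qty → ProdID, WhID: restricted closure across fragments reaches ProdID, WhID.
WCity, ShipID → WhID lies within R2.
ShipDate → Qty lies within R2.
ShipDate, WCity → ProdID: restricted closure across fragments reaches ProdID.
Every dependency is enforceable on the fragments, so the decomposition is dependency-preserving.

none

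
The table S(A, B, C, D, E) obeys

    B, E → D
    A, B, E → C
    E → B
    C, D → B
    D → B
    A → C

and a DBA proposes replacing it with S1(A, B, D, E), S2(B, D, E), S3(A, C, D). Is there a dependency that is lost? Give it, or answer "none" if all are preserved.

none

B, E → D lies within S1.
A, B, E → C: restricted closure across fragments reaches C.
E → B lies within S1.
C, D → B: restricted closure across fragments reaches B.
D → B lies within S1.
A → C lies within S3.
Every dependency is enforceable on the fragments, so the decomposition is dependency-preserving.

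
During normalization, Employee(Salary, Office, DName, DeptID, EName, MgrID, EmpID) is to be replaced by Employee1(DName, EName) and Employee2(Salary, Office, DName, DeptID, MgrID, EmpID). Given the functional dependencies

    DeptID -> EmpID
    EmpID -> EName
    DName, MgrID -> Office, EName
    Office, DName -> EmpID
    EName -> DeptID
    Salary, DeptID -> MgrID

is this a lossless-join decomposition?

Common attributes: Employee1 ∩ Employee2 = {DName}.
No dependency enlarges {DName}, so (DName)⁺ = {DName}.
The closure contains neither all of Employee1 = {DName, EName} nor all of Employee2 = {Salary, Office, DName, DeptID, MgrID, EmpID}, so the common attributes are not a superkey of either fragment. The join is lossy.

No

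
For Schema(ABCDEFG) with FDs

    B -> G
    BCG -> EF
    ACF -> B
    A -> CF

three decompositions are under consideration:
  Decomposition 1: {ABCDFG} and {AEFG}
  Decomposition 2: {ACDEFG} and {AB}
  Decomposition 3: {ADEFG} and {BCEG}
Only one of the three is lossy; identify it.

Decomposition 1: common = {AFG}, closure = {ABCEFG} → lossless.
Decomposition 2: common = {A}, closure = {ABCEFG} → lossless.
Decomposition 3: common = {EG}, closure = {EG} → lossy.

Decomposition 3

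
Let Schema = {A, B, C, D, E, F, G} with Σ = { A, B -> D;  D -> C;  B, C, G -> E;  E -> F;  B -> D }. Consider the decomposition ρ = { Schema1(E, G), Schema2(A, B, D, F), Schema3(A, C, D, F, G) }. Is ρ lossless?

No

Chase test. Columns are A, B, C, D, E, F, G; row i has aⱼ where attribute j ∈ Schemai, else bᵢⱼ.
Initial tableau (one row per fragment):
  row 1: b11 b12 b13 b14 a5 b16 a7
  row 2: a1 a2 b23 a4 b25 a6 b27
  row 3: a1 b32 a3 a4 b35 a6 a7
Rows 2 and 3 agree on D; apply D→C and equate their C entries.
No row becomes fully distinguished — the join is lossy.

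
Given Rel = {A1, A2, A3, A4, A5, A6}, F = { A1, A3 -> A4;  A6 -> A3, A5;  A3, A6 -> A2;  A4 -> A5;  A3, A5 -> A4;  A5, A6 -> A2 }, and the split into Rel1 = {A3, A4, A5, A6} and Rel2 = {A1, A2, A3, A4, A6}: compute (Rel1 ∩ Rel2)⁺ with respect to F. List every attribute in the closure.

Rel1 ∩ Rel2 = {A3, A4, A6}.
A6 → A3, A5 applies, adding A5
A3, A6 → A2 applies, adding A2
Closure: {A2, A3, A4, A5, A6}.

A2, A3, A4, A5, A6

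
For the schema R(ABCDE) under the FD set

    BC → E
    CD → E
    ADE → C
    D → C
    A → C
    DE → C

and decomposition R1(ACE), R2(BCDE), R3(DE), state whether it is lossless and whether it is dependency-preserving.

Lossless test (chase): Rows 2 and 3 agree on D; apply D→C and equate their C entries. No row becomes fully distinguished — the join is lossy.
Dependency preservation: ADE → C is not contained in any single fragment, but the restricted closure of its left-hand side across the fragments still reaches the right-hand side; the remaining FDs each lie inside some fragment. All dependencies are preserved.

lossy but dependency-preserving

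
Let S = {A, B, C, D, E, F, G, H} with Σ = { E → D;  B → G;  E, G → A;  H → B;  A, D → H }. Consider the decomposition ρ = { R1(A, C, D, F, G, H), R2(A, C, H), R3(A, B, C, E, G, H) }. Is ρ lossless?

No

Chase test. Columns are A, B, C, D, E, F, G, H; row i has aⱼ where attribute j ∈ Ri, else bᵢⱼ.
Initial tableau (one row per fragment):
  row 1: a1 b12 a3 a4 b15 a6 a7 a8
  row 2: a1 b22 a3 b24 b25 b26 b27 a8
  row 3: a1 a2 a3 b34 a5 b36 a7 a8
Rows 1 and 2 agree on H; apply H→B and equate their B entries.
Rows 1 and 3 agree on H; apply H→B and equate their B entries.
Rows 1 and 2 agree on B; apply B→G and equate their G entries.
No row becomes fully distinguished — the join is lossy.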